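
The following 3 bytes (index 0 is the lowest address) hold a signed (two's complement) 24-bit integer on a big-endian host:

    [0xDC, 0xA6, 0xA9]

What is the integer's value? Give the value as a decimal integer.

-2316631

In big-endian order the high byte comes first in memory.
The bytes are already most-significant first: 0xDCA6A9.
Top bit is set, so as a signed 24-bit value this is 0xDCA6A9 − 2^24 = -2316631.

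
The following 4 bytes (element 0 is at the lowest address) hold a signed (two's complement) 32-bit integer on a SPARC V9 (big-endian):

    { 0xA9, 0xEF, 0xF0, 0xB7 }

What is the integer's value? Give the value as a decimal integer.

-1443893065

Big-endian: lowest address holds the most-significant byte.
The bytes are already most-significant first: 0xA9EFF0B7.
Top bit is set, so as a signed 32-bit value this is 0xA9EFF0B7 − 2^32 = -1443893065.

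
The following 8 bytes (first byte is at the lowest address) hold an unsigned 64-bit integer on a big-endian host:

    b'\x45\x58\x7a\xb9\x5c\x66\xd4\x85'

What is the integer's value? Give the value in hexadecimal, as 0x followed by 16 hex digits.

In big-endian order the high byte comes first in memory.
The bytes are already most-significant first: 0x45587AB95C66D485.

0x45587AB95C66D485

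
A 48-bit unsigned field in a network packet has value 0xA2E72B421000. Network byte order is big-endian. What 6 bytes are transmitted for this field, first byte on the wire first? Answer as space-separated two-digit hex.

Split into bytes (most-significant first): A2 E7 2B 42 10 00.
Big-endian: lowest address holds the most-significant byte.
So the memory order matches the most-significant-first order: A2 E7 2B 42 10 00.

A2 E7 2B 42 10 00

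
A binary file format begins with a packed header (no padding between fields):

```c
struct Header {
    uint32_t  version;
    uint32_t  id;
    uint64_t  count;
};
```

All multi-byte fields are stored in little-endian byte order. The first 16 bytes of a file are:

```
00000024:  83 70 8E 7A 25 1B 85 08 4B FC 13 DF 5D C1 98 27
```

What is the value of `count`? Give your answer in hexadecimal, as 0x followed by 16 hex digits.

0x2798C15DDF13FC4B

`count` follows `version` (4 B), `id` (4 B), so it starts at offset 4 + 4 = 8 and occupies 8 bytes.
Bytes at offsets 8..15: 4B FC 13 DF 5D C1 98 27.
In little-endian order the low byte comes first in memory.
Reassemble most-significant byte first: 27 98 C1 5D DF 13 FC 4B → 0x2798C15DDF13FC4B.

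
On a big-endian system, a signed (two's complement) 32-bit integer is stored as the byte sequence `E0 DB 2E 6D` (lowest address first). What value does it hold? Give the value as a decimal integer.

Big-endian: lowest address holds the most-significant byte.
The bytes are already most-significant first: 0xE0DB2E6D.
Top bit is set, so as a signed 32-bit value this is 0xE0DB2E6D − 2^32 = -522506643.

-522506643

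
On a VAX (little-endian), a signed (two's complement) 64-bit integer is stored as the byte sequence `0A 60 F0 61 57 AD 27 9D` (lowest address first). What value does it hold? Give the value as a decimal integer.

Little-endian stores the least-significant byte at the lowest address.
Reassemble most-significant byte first: 9D 27 AD 57 61 F0 60 0A → 0x9D27AD5761F0600A.
Top bit is set, so as a signed 64-bit value this is 0x9D27AD5761F0600A − 2^64 = -7122533694846246902.

-7122533694846246902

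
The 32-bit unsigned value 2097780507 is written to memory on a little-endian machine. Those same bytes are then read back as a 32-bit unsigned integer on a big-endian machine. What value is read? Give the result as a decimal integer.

2097780507 in 32-bit hexadecimal is 0x7D09971B.
Stored little-endian, the bytes at ascending addresses are 1B 97 09 7D.
Read back as big-endian, the last byte is least significant, giving 0x1B97097D.
0x1B97097D = 462883197.

462883197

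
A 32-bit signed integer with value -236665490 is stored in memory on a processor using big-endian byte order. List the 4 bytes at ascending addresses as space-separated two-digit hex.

Two's complement of -236665490 in 32 bits: 236665490 = 0x0E1B3A92; invert → 0xF1E4C56D; add 1 → 0xF1E4C56E.
Split into bytes (most-significant first): F1 E4 C5 6E.
Big-endian stores the most-significant byte at the lowest address.
So the memory order matches the most-significant-first order: F1 E4 C5 6E.

F1 E4 C5 6E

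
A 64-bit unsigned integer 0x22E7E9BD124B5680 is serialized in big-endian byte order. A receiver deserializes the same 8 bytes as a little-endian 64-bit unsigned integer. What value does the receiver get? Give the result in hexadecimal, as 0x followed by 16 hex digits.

Stored big-endian, the bytes at ascending addresses are 22 E7 E9 BD 12 4B 56 80.
Read back as little-endian, the first byte is least significant, giving 0x80564B12BDE9E722.

0x80564B12BDE9E722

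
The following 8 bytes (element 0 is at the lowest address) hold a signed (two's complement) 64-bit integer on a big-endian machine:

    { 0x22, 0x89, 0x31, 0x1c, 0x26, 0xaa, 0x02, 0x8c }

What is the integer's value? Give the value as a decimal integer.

Big-endian: lowest address holds the most-significant byte.
The bytes are already most-significant first: 0x2289311C26AA028C.
0x2289311C26AA028C = 2488574266076430988.

2488574266076430988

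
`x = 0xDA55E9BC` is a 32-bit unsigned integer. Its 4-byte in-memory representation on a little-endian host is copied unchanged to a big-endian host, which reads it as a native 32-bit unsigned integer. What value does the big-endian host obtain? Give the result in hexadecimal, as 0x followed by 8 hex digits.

Stored little-endian, the bytes at ascending addresses are BC E9 55 DA.
Read back as big-endian, the last byte is least significant, giving 0xBCE955DA.

0xBCE955DA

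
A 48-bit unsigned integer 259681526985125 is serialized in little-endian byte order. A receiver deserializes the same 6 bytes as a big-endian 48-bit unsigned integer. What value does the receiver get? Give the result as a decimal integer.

259681526985125 in 48-bit hexadecimal is 0xEC2DD12BB1A5.
Stored little-endian, the bytes at ascending addresses are A5 B1 2B D1 2D EC.
Read back as big-endian, the last byte is least significant, giving 0xA5B12BD12DEC.
0xA5B12BD12DEC = 182180362923500.

182180362923500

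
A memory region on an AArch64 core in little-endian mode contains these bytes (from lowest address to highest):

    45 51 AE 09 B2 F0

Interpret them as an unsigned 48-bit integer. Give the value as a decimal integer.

264647457263941

Little-endian stores the least-significant byte at the lowest address.
Reassemble most-significant byte first: F0 B2 09 AE 51 45 → 0xF0B209AE5145.
0xF0B209AE5145 = 264647457263941.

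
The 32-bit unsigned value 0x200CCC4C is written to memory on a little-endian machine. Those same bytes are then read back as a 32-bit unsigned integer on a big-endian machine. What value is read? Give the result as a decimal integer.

1288440864

Stored little-endian, the bytes at ascending addresses are 4C CC 0C 20.
Read back as big-endian, the last byte is least significant, giving 0x4CCC0C20.
0x4CCC0C20 = 1288440864.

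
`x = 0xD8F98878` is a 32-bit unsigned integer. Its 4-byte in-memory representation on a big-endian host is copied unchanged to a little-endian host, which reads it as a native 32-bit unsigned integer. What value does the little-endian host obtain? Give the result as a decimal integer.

2022242776

Stored big-endian, the bytes at ascending addresses are D8 F9 88 78.
Read back as little-endian, the first byte is least significant, giving 0x7888F9D8.
0x7888F9D8 = 2022242776.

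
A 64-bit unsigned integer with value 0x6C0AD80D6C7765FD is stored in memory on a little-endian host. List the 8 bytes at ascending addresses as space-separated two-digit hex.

Split into bytes (most-significant first): 6C 0A D8 0D 6C 77 65 FD.
In little-endian order the low byte comes first in memory.
So at ascending addresses the bytes are FD 65 77 6C 0D D8 0A 6C.

FD 65 77 6C 0D D8 0A 6C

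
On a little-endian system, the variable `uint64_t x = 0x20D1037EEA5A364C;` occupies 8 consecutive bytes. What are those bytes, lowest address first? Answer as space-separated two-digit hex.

Split into bytes (most-significant first): 20 D1 03 7E EA 5A 36 4C.
In little-endian order the low byte comes first in memory.
So at ascending addresses the bytes are 4C 36 5A EA 7E 03 D1 20.

4C 36 5A EA 7E 03 D1 20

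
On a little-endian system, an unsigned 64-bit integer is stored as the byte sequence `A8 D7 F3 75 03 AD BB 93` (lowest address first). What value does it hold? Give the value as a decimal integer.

In little-endian order the low byte comes first in memory.
Reassemble most-significant byte first: 93 BB AD 03 75 F3 D7 A8 → 0x93BBAD0375F3D7A8.
0x93BBAD0375F3D7A8 = 10645292374595721128.

10645292374595721128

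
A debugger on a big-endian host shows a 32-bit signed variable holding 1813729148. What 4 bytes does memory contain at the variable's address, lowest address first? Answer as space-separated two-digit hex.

6C 1B 4F 7C

1813729148 in hexadecimal, padded to 32 bits, is 0x6C1B4F7C.
Split into bytes (most-significant first): 6C 1B 4F 7C.
Big-endian stores the most-significant byte at the lowest address.
So the memory order matches the most-significant-first order: 6C 1B 4F 7C.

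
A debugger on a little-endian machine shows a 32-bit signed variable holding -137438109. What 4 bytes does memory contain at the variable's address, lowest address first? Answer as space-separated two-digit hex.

63 DC CE F7

Two's complement of -137438109 in 32 bits: 137438109 = 0x0831239D; invert → 0xF7CEDC62; add 1 → 0xF7CEDC63.
Split into bytes (most-significant first): F7 CE DC 63.
Little-endian stores the least-significant byte at the lowest address.
So at ascending addresses the bytes are 63 DC CE F7.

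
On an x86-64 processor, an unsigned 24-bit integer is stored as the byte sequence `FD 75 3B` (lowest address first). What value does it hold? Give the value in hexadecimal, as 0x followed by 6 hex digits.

In little-endian order the low byte comes first in memory.
Reassemble most-significant byte first: 3B 75 FD → 0x3B75FD.

0x3B75FD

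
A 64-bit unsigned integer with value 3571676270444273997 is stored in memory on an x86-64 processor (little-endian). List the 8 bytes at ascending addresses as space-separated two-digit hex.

3571676270444273997 in hexadecimal, padded to 64 bits, is 0x319124A4F885E14D.
Split into bytes (most-significant first): 31 91 24 A4 F8 85 E1 4D.
Little-endian stores the least-significant byte at the lowest address.
So at ascending addresses the bytes are 4D E1 85 F8 A4 24 91 31.

4D E1 85 F8 A4 24 91 31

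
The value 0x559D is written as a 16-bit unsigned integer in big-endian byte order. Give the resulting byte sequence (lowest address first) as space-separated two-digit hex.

55 9D

Split into bytes (most-significant first): 55 9D.
In big-endian order the high byte comes first in memory.
So the memory order matches the most-significant-first order: 55 9D.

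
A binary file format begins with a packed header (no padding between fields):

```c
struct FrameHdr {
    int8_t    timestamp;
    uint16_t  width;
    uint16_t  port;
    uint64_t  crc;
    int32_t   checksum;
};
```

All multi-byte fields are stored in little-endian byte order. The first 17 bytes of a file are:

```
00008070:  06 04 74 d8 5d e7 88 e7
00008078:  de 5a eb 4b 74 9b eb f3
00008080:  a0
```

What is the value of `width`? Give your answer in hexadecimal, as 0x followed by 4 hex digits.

`width` follows `timestamp` (1 byte), so it starts at byte offset 1 and occupies 2 bytes.
Bytes at offsets 1..2: 04 74.
Little-endian stores the least-significant byte at the lowest address.
Reassemble most-significant byte first: 74 04 → 0x7404.

0x7404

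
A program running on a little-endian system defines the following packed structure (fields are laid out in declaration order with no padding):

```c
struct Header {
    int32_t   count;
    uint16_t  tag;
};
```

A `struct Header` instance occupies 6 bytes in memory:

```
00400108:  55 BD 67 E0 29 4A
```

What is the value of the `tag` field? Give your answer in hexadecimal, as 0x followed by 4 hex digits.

`tag` follows `count` (4 bytes), so it starts at byte offset 4 and occupies 2 bytes.
Bytes at offsets 4..5: 29 4A.
In little-endian order the low byte comes first in memory.
Reassemble most-significant byte first: 4A 29 → 0x4A29.

0x4A29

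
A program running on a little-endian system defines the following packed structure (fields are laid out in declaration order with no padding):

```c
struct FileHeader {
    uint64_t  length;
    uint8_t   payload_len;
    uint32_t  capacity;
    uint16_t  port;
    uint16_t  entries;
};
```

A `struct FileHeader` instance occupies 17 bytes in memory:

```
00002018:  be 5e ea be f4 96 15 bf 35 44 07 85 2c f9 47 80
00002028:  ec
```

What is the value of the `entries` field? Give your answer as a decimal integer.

60544

`entries` follows `length` (8 B), `payload_len` (1 B), `capacity` (4 B), `port` (2 B), so it starts at offset 8 + 1 + 4 + 2 = 15 and occupies 2 bytes.
Bytes at offsets 15..16: 80 EC.
Little-endian stores the least-significant byte at the lowest address.
Reassemble most-significant byte first: EC 80 → 0xEC80.
0xEC80 = 60544.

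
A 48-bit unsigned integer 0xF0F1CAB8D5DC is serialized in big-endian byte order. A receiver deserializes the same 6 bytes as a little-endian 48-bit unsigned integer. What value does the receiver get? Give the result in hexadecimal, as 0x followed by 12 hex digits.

Stored big-endian, the bytes at ascending addresses are F0 F1 CA B8 D5 DC.
Read back as little-endian, the first byte is least significant, giving 0xDCD5B8CAF1F0.

0xDCD5B8CAF1F0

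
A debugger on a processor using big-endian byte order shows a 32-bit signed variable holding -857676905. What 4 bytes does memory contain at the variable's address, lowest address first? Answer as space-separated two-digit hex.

Two's complement of -857676905 in 32 bits: 857676905 = 0x331F1C69; invert → 0xCCE0E396; add 1 → 0xCCE0E397.
Split into bytes (most-significant first): CC E0 E3 97.
Big-endian stores the most-significant byte at the lowest address.
So the memory order matches the most-significant-first order: CC E0 E3 97.

CC E0 E3 97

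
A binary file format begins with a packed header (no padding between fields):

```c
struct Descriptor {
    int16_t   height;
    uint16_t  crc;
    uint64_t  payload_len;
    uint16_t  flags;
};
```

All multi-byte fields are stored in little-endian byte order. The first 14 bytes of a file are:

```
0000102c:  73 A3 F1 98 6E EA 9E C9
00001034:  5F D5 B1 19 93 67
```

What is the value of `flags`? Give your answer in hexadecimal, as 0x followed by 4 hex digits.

`flags` follows `height` (2 B), `crc` (2 B), `payload_len` (8 B), so it starts at offset 2 + 2 + 8 = 12 and occupies 2 bytes.
Bytes at offsets 12..13: 93 67.
Little-endian stores the least-significant byte at the lowest address.
Reassemble most-significant byte first: 67 93 → 0x6793.

0x6793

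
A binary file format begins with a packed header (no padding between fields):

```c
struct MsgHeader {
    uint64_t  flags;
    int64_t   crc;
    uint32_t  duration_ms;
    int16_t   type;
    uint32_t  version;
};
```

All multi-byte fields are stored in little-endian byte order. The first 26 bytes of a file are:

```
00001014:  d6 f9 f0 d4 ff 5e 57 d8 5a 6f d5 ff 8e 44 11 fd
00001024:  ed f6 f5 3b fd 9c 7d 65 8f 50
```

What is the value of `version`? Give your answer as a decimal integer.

1351574909

`version` follows `flags` (8 B), `crc` (8 B), `duration_ms` (4 B), `type` (2 B), so it starts at offset 8 + 8 + 4 + 2 = 22 and occupies 4 bytes.
Bytes at offsets 22..25: 7D 65 8F 50.
Little-endian stores the least-significant byte at the lowest address.
Reassemble most-significant byte first: 50 8F 65 7D → 0x508F657D.
0x508F657D = 1351574909.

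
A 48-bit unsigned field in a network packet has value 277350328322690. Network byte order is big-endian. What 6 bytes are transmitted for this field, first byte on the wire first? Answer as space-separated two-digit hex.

FC 3F A7 CC 4A 82

277350328322690 in hexadecimal, padded to 48 bits, is 0xFC3FA7CC4A82.
Split into bytes (most-significant first): FC 3F A7 CC 4A 82.
Big-endian stores the most-significant byte at the lowest address.
So the memory order matches the most-significant-first order: FC 3F A7 CC 4A 82.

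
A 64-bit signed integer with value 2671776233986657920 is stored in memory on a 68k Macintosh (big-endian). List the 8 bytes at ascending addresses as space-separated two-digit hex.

2671776233986657920 in hexadecimal, padded to 64 bits, is 0x25140E54421B0E80.
Split into bytes (most-significant first): 25 14 0E 54 42 1B 0E 80.
Big-endian: lowest address holds the most-significant byte.
So the memory order matches the most-significant-first order: 25 14 0E 54 42 1B 0E 80.

25 14 0E 54 42 1B 0E 80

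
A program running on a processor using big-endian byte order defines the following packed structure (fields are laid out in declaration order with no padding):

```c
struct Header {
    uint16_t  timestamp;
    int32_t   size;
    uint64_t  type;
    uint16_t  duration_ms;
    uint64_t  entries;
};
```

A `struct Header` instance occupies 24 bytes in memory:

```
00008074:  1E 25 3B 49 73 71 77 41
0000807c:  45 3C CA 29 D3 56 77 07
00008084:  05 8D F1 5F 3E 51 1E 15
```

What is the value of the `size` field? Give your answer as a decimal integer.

`size` follows `timestamp` (2 bytes), so it starts at byte offset 2 and occupies 4 bytes.
Bytes at offsets 2..5: 3B 49 73 71.
In big-endian order the high byte comes first in memory.
The bytes are already most-significant first: 0x3B497371.
0x3B497371 = 994669425.

994669425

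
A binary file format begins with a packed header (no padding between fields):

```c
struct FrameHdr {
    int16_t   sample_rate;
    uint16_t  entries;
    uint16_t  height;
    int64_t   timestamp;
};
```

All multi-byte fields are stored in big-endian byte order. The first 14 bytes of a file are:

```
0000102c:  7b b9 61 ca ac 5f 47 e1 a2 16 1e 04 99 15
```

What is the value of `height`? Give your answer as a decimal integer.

`height` follows `sample_rate` (2 B), `entries` (2 B), so it starts at offset 2 + 2 = 4 and occupies 2 bytes.
Bytes at offsets 4..5: AC 5F.
Big-endian stores the most-significant byte at the lowest address.
The bytes are already most-significant first: 0xAC5F.
0xAC5F = 44127.

44127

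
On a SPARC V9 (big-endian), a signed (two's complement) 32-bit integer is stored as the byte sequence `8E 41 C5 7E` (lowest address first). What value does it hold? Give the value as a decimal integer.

-1908292226

Big-endian stores the most-significant byte at the lowest address.
The bytes are already most-significant first: 0x8E41C57E.
Top bit is set, so as a signed 32-bit value this is 0x8E41C57E − 2^32 = -1908292226.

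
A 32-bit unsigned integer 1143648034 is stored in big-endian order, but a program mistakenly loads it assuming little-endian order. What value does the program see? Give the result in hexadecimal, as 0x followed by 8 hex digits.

0x22AF2A44

1143648034 in 32-bit hexadecimal is 0x442AAF22.
Stored big-endian, the bytes at ascending addresses are 44 2A AF 22.
Read back as little-endian, the first byte is least significant, giving 0x22AF2A44.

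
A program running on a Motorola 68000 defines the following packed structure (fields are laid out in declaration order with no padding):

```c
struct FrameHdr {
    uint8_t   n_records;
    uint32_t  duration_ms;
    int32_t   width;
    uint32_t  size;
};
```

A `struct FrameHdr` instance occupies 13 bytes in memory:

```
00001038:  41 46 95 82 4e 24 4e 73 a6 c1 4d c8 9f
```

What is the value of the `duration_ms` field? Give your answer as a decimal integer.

1184203342

`duration_ms` follows `n_records` (1 byte), so it starts at byte offset 1 and occupies 4 bytes.
Bytes at offsets 1..4: 46 95 82 4E.
In big-endian order the high byte comes first in memory.
The bytes are already most-significant first: 0x4695824E.
0x4695824E = 1184203342.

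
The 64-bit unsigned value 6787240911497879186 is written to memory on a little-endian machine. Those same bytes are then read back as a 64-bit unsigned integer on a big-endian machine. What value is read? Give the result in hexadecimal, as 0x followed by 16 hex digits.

6787240911497879186 in 64-bit hexadecimal is 0x5E311FA60ED45E92.
Stored little-endian, the bytes at ascending addresses are 92 5E D4 0E A6 1F 31 5E.
Read back as big-endian, the last byte is least significant, giving 0x925ED40EA61F315E.

0x925ED40EA61F315E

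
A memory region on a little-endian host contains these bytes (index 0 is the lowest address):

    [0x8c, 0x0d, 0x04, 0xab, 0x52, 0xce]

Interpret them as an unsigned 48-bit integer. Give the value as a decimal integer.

226854451809676

Little-endian stores the least-significant byte at the lowest address.
Reassemble most-significant byte first: CE 52 AB 04 0D 8C → 0xCE52AB040D8C.
0xCE52AB040D8C = 226854451809676.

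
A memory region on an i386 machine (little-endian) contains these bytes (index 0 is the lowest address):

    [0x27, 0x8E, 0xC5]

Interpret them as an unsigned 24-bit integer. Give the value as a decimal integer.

12946983

Little-endian: lowest address holds the least-significant byte.
Reassemble most-significant byte first: C5 8E 27 → 0xC58E27.
0xC58E27 = 12946983.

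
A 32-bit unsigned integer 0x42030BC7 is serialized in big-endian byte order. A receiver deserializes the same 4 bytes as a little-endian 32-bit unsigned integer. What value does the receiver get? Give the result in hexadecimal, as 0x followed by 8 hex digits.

Stored big-endian, the bytes at ascending addresses are 42 03 0B C7.
Read back as little-endian, the first byte is least significant, giving 0xC70B0342.

0xC70B0342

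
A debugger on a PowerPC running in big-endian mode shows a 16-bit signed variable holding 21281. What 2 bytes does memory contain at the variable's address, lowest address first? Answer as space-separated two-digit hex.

53 21

21281 in hexadecimal, padded to 16 bits, is 0x5321.
Split into bytes (most-significant first): 53 21.
Big-endian: lowest address holds the most-significant byte.
So the memory order matches the most-significant-first order: 53 21.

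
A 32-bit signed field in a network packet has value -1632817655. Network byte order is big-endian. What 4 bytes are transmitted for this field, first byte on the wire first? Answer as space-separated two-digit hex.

Two's complement of -1632817655 in 32 bits: 1632817655 = 0x6152D1F7; invert → 0x9EAD2E08; add 1 → 0x9EAD2E09.
Split into bytes (most-significant first): 9E AD 2E 09.
In big-endian order the high byte comes first in memory.
So the memory order matches the most-significant-first order: 9E AD 2E 09.

9E AD 2E 09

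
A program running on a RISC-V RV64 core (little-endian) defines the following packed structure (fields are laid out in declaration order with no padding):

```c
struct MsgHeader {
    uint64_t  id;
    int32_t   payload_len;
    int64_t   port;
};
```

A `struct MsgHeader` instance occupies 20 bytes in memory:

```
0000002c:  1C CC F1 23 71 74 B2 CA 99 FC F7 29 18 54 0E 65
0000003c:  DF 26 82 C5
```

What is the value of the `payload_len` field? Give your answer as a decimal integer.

704117913

`payload_len` follows `id` (8 bytes), so it starts at byte offset 8 and occupies 4 bytes.
Bytes at offsets 8..11: 99 FC F7 29.
Little-endian: lowest address holds the least-significant byte.
Reassemble most-significant byte first: 29 F7 FC 99 → 0x29F7FC99.
0x29F7FC99 = 704117913.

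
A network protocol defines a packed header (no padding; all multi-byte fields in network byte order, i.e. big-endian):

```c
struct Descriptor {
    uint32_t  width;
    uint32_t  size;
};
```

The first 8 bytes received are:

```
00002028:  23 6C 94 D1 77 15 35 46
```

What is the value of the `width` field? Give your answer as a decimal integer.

594318545

`width` is the first field, at byte offset 0, occupying 4 bytes.
Bytes at offsets 0..3: 23 6C 94 D1.
Big-endian: lowest address holds the most-significant byte.
The bytes are already most-significant first: 0x236C94D1.
0x236C94D1 = 594318545.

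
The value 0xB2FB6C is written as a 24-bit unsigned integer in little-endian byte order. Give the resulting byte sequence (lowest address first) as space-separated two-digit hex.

Split into bytes (most-significant first): B2 FB 6C.
Little-endian: lowest address holds the least-significant byte.
So at ascending addresses the bytes are 6C FB B2.

6C FB B2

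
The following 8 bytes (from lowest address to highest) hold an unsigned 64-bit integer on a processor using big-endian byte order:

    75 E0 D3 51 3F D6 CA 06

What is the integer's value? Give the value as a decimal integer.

In big-endian order the high byte comes first in memory.
The bytes are already most-significant first: 0x75E0D3513FD6CA06.
0x75E0D3513FD6CA06 = 8494021243137608198.

8494021243137608198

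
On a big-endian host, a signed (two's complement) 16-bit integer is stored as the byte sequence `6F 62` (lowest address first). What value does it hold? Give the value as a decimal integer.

In big-endian order the high byte comes first in memory.
The bytes are already most-significant first: 0x6F62.
0x6F62 = 28514.

28514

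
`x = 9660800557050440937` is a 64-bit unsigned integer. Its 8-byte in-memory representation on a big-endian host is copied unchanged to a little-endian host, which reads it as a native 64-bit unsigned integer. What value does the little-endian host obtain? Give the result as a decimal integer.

9660800557050440937 in 64-bit hexadecimal is 0x86120EEBE8E32CE9.
Stored big-endian, the bytes at ascending addresses are 86 12 0E EB E8 E3 2C E9.
Read back as little-endian, the first byte is least significant, giving 0xE92CE3E8EB0E1286.
0xE92CE3E8EB0E1286 = 16802054899327963782.

16802054899327963782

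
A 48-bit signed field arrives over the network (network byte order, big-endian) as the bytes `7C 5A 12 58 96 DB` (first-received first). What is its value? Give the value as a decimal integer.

136726296696539

Big-endian stores the most-significant byte at the lowest address.
The bytes are already most-significant first: 0x7C5A125896DB.
0x7C5A125896DB = 136726296696539.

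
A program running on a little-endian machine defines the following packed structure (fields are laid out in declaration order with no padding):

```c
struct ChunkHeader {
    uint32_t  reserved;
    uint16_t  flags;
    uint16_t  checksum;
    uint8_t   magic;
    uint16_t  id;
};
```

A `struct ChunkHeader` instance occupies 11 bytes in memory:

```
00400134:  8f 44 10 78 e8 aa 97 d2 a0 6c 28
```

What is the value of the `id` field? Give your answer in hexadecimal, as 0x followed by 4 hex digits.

`id` follows `reserved` (4 B), `flags` (2 B), `checksum` (2 B), `magic` (1 B), so it starts at offset 4 + 2 + 2 + 1 = 9 and occupies 2 bytes.
Bytes at offsets 9..10: 6C 28.
Little-endian stores the least-significant byte at the lowest address.
Reassemble most-significant byte first: 28 6C → 0x286C.

0x286C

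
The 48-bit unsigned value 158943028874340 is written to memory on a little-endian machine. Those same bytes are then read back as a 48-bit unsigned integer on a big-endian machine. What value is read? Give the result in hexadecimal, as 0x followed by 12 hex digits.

158943028874340 in 48-bit hexadecimal is 0x908ECEC68C64.
Stored little-endian, the bytes at ascending addresses are 64 8C C6 CE 8E 90.
Read back as big-endian, the last byte is least significant, giving 0x648CC6CE8E90.

0x648CC6CE8E90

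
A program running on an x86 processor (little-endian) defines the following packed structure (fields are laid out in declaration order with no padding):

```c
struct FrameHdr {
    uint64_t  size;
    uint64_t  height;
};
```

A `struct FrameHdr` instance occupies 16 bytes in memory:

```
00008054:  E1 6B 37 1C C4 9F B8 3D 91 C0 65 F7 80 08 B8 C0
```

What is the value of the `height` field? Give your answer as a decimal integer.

13886858800996401297

`height` follows `size` (8 bytes), so it starts at byte offset 8 and occupies 8 bytes.
Bytes at offsets 8..15: 91 C0 65 F7 80 08 B8 C0.
Little-endian: lowest address holds the least-significant byte.
Reassemble most-significant byte first: C0 B8 08 80 F7 65 C0 91 → 0xC0B80880F765C091.
0xC0B80880F765C091 = 13886858800996401297.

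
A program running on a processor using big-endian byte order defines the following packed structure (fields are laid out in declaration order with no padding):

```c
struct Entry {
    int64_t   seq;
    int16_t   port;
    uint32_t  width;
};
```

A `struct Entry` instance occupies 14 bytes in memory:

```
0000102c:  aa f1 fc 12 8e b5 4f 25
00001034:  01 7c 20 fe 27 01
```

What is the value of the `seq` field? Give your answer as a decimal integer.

`seq` is the first field, at byte offset 0, occupying 8 bytes.
Bytes at offsets 0..7: AA F1 FC 12 8E B5 4F 25.
Big-endian stores the most-significant byte at the lowest address.
The bytes are already most-significant first: 0xAAF1FC128EB54F25.
Top bit is set, so as a signed 64-bit value this is 0xAAF1FC128EB54F25 − 2^64 = -6128840461240676571.

-6128840461240676571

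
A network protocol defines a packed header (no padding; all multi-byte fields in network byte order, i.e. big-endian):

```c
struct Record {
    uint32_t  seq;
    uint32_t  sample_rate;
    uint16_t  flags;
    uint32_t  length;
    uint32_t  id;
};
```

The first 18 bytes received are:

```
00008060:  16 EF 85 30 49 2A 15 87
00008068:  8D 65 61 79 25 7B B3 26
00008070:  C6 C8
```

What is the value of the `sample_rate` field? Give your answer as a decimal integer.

`sample_rate` follows `seq` (4 bytes), so it starts at byte offset 4 and occupies 4 bytes.
Bytes at offsets 4..7: 49 2A 15 87.
Big-endian: lowest address holds the most-significant byte.
The bytes are already most-significant first: 0x492A1587.
0x492A1587 = 1227494791.

1227494791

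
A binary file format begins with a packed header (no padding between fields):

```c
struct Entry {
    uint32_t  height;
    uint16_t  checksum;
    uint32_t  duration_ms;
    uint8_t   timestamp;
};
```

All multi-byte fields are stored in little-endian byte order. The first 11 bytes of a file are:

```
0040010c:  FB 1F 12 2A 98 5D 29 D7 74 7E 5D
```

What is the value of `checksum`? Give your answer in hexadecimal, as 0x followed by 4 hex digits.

0x5D98

`checksum` follows `height` (4 bytes), so it starts at byte offset 4 and occupies 2 bytes.
Bytes at offsets 4..5: 98 5D.
Little-endian stores the least-significant byte at the lowest address.
Reassemble most-significant byte first: 5D 98 → 0x5D98.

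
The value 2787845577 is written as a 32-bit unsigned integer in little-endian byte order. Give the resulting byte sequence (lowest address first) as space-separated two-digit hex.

C9 25 2B A6

2787845577 in hexadecimal, padded to 32 bits, is 0xA62B25C9.
Split into bytes (most-significant first): A6 2B 25 C9.
Little-endian stores the least-significant byte at the lowest address.
So at ascending addresses the bytes are C9 25 2B A6.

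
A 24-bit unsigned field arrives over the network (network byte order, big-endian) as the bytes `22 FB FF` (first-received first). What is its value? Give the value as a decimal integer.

2292735

Big-endian stores the most-significant byte at the lowest address.
The bytes are already most-significant first: 0x22FBFF.
0x22FBFF = 2292735.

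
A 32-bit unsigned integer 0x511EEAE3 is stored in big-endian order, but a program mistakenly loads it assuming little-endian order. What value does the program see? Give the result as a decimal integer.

3823771217

Stored big-endian, the bytes at ascending addresses are 51 1E EA E3.
Read back as little-endian, the first byte is least significant, giving 0xE3EA1E51.
0xE3EA1E51 = 3823771217.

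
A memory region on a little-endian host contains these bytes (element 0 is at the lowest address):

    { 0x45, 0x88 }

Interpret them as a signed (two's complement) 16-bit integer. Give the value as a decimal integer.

Little-endian: lowest address holds the least-significant byte.
Reassemble most-significant byte first: 88 45 → 0x8845.
Top bit is set, so as a signed 16-bit value this is 0x8845 − 2^16 = -30651.

-30651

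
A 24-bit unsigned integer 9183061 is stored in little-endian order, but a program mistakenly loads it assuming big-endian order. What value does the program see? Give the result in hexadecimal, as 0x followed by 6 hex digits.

9183061 in 24-bit hexadecimal is 0x8C1F55.
Stored little-endian, the bytes at ascending addresses are 55 1F 8C.
Read back as big-endian, the last byte is least significant, giving 0x551F8C.

0x551F8C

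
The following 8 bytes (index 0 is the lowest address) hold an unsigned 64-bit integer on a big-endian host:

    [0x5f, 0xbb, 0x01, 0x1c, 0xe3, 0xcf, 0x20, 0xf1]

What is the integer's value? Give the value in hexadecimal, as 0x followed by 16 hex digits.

Big-endian: lowest address holds the most-significant byte.
The bytes are already most-significant first: 0x5FBB011CE3CF20F1.

0x5FBB011CE3CF20F1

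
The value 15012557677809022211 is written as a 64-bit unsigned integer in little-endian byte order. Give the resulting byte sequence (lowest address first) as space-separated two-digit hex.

03 B5 DE 03 AB 51 57 D0

15012557677809022211 in hexadecimal, padded to 64 bits, is 0xD05751AB03DEB503.
Split into bytes (most-significant first): D0 57 51 AB 03 DE B5 03.
In little-endian order the low byte comes first in memory.
So at ascending addresses the bytes are 03 B5 DE 03 AB 51 57 D0.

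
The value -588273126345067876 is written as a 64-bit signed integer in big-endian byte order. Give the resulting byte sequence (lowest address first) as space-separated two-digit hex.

F7 D6 08 B5 59 4B 32 9C

Two's complement of -588273126345067876 in 64 bits: 588273126345067876 = 0x0829F74AA6B4CD64; invert → 0xF7D608B5594B329B; add 1 → 0xF7D608B5594B329C.
Split into bytes (most-significant first): F7 D6 08 B5 59 4B 32 9C.
Big-endian: lowest address holds the most-significant byte.
So the memory order matches the most-significant-first order: F7 D6 08 B5 59 4B 32 9C.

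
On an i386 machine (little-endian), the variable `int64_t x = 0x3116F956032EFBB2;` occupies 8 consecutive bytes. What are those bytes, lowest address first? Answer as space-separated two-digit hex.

B2 FB 2E 03 56 F9 16 31

Split into bytes (most-significant first): 31 16 F9 56 03 2E FB B2.
Little-endian stores the least-significant byte at the lowest address.
So at ascending addresses the bytes are B2 FB 2E 03 56 F9 16 31.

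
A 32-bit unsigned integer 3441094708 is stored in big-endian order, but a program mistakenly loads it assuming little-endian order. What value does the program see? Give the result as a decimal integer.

3441094708 in 32-bit hexadecimal is 0xCD1AF034.
Stored big-endian, the bytes at ascending addresses are CD 1A F0 34.
Read back as little-endian, the first byte is least significant, giving 0x34F01ACD.
0x34F01ACD = 888150733.

888150733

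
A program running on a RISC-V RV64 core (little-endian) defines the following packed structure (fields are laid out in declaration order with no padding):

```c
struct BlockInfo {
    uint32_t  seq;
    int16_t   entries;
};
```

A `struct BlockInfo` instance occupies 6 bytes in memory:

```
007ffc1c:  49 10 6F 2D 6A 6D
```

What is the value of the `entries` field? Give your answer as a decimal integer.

`entries` follows `seq` (4 bytes), so it starts at byte offset 4 and occupies 2 bytes.
Bytes at offsets 4..5: 6A 6D.
Little-endian stores the least-significant byte at the lowest address.
Reassemble most-significant byte first: 6D 6A → 0x6D6A.
0x6D6A = 28010.

28010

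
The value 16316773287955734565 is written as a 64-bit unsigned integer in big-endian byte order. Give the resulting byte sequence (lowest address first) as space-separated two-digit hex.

16316773287955734565 in hexadecimal, padded to 64 bits, is 0xE270D2DAFD2F2025.
Split into bytes (most-significant first): E2 70 D2 DA FD 2F 20 25.
Big-endian: lowest address holds the most-significant byte.
So the memory order matches the most-significant-first order: E2 70 D2 DA FD 2F 20 25.

E2 70 D2 DA FD 2F 20 25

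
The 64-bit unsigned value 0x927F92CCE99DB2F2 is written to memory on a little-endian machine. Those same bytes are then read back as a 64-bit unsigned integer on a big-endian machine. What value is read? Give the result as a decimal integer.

17488213930518151058

Stored little-endian, the bytes at ascending addresses are F2 B2 9D E9 CC 92 7F 92.
Read back as big-endian, the last byte is least significant, giving 0xF2B29DE9CC927F92.
0xF2B29DE9CC927F92 = 17488213930518151058.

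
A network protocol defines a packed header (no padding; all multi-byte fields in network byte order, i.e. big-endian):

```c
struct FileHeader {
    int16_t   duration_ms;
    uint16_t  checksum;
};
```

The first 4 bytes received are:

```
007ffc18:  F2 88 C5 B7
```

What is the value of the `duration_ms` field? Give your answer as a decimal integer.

-3448

`duration_ms` is the first field, at byte offset 0, occupying 2 bytes.
Bytes at offsets 0..1: F2 88.
Big-endian: lowest address holds the most-significant byte.
The bytes are already most-significant first: 0xF288.
Top bit is set, so as a signed 16-bit value this is 0xF288 − 2^16 = -3448.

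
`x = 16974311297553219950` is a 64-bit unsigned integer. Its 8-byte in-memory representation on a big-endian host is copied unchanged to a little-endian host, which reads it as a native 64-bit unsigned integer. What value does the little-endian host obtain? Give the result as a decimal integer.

16974311297553219950 in 64-bit hexadecimal is 0xEB90DE30FD8F416E.
Stored big-endian, the bytes at ascending addresses are EB 90 DE 30 FD 8F 41 6E.
Read back as little-endian, the first byte is least significant, giving 0x6E418FFD30DE90EB.
0x6E418FFD30DE90EB = 7944789535267655915.

7944789535267655915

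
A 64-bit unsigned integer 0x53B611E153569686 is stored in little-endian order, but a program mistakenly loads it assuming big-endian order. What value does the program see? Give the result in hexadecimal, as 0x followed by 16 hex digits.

0x86965653E111B653

Stored little-endian, the bytes at ascending addresses are 86 96 56 53 E1 11 B6 53.
Read back as big-endian, the last byte is least significant, giving 0x86965653E111B653.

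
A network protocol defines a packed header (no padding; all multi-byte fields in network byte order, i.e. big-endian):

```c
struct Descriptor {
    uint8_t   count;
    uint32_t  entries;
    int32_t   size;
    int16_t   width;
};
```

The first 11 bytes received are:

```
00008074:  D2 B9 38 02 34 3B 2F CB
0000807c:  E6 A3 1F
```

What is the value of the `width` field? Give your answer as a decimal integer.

`width` follows `count` (1 B), `entries` (4 B), `size` (4 B), so it starts at offset 1 + 4 + 4 = 9 and occupies 2 bytes.
Bytes at offsets 9..10: A3 1F.
Big-endian stores the most-significant byte at the lowest address.
The bytes are already most-significant first: 0xA31F.
Top bit is set, so as a signed 16-bit value this is 0xA31F − 2^16 = -23777.

-23777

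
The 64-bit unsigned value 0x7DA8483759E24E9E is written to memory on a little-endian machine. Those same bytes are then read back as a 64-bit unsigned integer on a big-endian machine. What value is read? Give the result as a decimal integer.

11407303778983520381

Stored little-endian, the bytes at ascending addresses are 9E 4E E2 59 37 48 A8 7D.
Read back as big-endian, the last byte is least significant, giving 0x9E4EE2593748A87D.
0x9E4EE2593748A87D = 11407303778983520381.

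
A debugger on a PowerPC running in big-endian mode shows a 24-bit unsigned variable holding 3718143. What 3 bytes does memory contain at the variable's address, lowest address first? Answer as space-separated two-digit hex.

3718143 in hexadecimal, padded to 24 bits, is 0x38BBFF.
Split into bytes (most-significant first): 38 BB FF.
In big-endian order the high byte comes first in memory.
So the memory order matches the most-significant-first order: 38 BB FF.

38 BB FF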